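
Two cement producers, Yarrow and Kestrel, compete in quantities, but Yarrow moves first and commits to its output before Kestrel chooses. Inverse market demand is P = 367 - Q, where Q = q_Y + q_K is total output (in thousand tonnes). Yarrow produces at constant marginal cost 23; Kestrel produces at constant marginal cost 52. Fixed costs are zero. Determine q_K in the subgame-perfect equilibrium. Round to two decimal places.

Solve by backward induction. Given q_Y, the follower Kestrel maximises π_K = (367 - q_Y - q_K)q_K - 52q_K.
Setting the follower's marginal profit to zero, 315 - q_Y - 2q_K = 0, i.e. q_K = (315 - q_Y)/2.
The leader anticipates this reaction. Substituting into P = 367 - Q gives P = 419/2 - (1/2)q_Y, so π_Y = (419/2 - (1/2)q_Y)q_Y - 23q_Y.
The leader's first-order condition 373/2 - q_Y = 0 yields q_Y = 373/2.
Then q_K = (315 - 373/2)/2 = 257/4.

64.25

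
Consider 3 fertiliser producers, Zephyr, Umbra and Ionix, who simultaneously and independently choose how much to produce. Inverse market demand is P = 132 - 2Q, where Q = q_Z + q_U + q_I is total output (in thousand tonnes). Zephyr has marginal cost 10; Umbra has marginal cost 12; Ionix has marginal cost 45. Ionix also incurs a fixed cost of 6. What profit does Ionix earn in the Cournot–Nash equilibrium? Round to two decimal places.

5.28

Zephyr's profit: π_Z = (132 - 2Q)q_Z - (10q_Z). Setting ∂π_Z/∂q_Z = 0: 122 - 4q_Z - 2(q_U + q_I) = 0.
Umbra's first-order condition: 120 - 4q_U - 2(q_Z + q_I) = 0.
Ionix's first-order condition: 87 - 4q_I - 2(q_Z + q_U) = 0.
Summing all 3 equations gives 329 − 8Q = 0, hence Q = 329/8.
Back-substituting: q_Z = (122 − 329/4)/2 = 159/8, q_U = (120 − 329/4)/2 = 151/8, q_I = (87 − 329/4)/2 = 19/8.
Price P = 132 - 2·(329/8) = 199/4.
Ionix's profit: (199/4 - 45)·(19/8) - 6 = 169/32.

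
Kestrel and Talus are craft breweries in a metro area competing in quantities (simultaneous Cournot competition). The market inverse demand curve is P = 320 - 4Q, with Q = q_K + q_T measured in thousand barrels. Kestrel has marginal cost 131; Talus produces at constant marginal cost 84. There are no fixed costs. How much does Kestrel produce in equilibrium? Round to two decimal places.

11.83

Kestrel's profit: π_K = (320 - 4Q)q_K - (131q_K). Setting ∂π_K/∂q_K = 0: 189 - 8q_K - 4(q_T) = 0.
Talus's first-order condition: 236 - 8q_T - 4(q_K) = 0.
Rearranging gives the reaction functions q_K = (189 - 4q_T)/8 and q_T = (236 - 4q_K)/8.
Solving the pair: q_K = 71/6, q_T = 283/12.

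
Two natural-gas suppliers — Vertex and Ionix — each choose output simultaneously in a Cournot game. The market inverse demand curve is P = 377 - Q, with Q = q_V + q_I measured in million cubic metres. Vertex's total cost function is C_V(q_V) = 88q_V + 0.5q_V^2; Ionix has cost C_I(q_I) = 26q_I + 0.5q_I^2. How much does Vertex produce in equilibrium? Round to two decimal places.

Vertex's profit: π_V = (377 - Q)q_V - (88q_V + (1/2)q_V²). Setting ∂π_V/∂q_V = 0: 289 - 3q_V - (q_I) = 0.
Ionix's first-order condition: 351 - 3q_I - (q_V) = 0.
So q_V = (289 - q_I)/3 and q_I = (351 - q_V)/3.
Substituting one into the other gives q_V = 129/2 and q_I = 191/2.

64.50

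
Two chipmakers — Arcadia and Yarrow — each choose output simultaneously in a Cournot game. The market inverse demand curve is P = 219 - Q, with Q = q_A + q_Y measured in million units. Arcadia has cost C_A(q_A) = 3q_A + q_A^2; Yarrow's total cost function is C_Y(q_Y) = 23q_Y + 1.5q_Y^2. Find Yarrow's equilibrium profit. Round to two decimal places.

Arcadia's profit: π_A = (219 - Q)q_A - (3q_A + q_A²). Setting ∂π_A/∂q_A = 0: 216 - 4q_A - (q_Y) = 0.
Yarrow's profit: π_Y = (219 - Q)q_Y - (23q_Y + (3/2)q_Y²). Setting ∂π_Y/∂q_Y = 0: 196 - 5q_Y - (q_A) = 0.
Best responses: q_A = (216 - q_Y)/4, q_Y = (196 - q_A)/5.
Solving the pair: q_A = 884/19, q_Y = 568/19.
Price P = 219 - 1452/19 = 142.5789.
Yarrow's profit: 142.5789·(568/19) - 23·(568/19) - (3/2)(568/19)² = 2234.2382.

2234.24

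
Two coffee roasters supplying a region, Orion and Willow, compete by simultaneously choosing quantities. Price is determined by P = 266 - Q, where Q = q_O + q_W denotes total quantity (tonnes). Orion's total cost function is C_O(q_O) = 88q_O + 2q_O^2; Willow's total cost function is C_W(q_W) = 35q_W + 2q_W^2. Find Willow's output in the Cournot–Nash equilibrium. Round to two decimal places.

34.51

Orion's profit: π_O = (266 - Q)q_O - (88q_O + 2q_O²). Setting ∂π_O/∂q_O = 0: 178 - 6q_O - (q_W) = 0.
Willow's profit: π_W = (266 - Q)q_W - (35q_W + 2q_W²). Setting ∂π_W/∂q_W = 0: 231 - 6q_W - (q_O) = 0.
Best responses: q_O = (178 - q_W)/6, q_W = (231 - q_O)/6.
Solving the pair: q_O = 837/35, q_W = 1208/35.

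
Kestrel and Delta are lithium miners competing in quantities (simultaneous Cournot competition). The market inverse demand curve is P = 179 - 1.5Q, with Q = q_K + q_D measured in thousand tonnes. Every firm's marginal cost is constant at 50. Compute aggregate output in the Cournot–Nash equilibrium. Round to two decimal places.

57.33

A representative firm's profit is π_i = q_i(179 - 1.5Q) - 50q_i.
Setting ∂π_i/∂q_i = 0 with rivals' quantities fixed: 129 - 3q_i - (3/2)q_j = 0.
With identical firms every q_j equals q_i, so q_j = q_i and 129 = (9/2)q_i, giving q_i = 86/3.
Total output Q = 86/3 + 86/3 = 172/3.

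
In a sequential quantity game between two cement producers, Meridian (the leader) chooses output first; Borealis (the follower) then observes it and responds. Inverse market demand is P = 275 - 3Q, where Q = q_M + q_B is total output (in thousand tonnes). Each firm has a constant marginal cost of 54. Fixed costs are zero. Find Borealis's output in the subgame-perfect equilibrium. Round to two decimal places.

18.42

Solve by backward induction. Given q_M, the follower Borealis maximises π_B = (275 - 3q_M - 3q_B)q_B - 54q_B.
Setting the follower's marginal profit to zero, 221 - 3q_M - 6q_B = 0, i.e. q_B = (221 - 3q_M)/6.
The leader anticipates this reaction. Substituting into P = 275 - 3Q gives P = 329/2 - (3/2)q_M, so π_M = (329/2 - (3/2)q_M)q_M - 54q_M.
Leader FOC: 221/2 - 3q_M = 0, so q_M = 221/6.
Then q_B = (221 - 3·(221/6))/6 = 221/12.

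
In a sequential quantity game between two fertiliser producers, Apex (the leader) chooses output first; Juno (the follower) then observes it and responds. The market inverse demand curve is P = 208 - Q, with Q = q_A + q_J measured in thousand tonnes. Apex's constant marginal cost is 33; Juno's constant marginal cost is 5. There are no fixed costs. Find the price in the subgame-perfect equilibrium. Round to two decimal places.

69.75

The follower Juno best-responds to any q_A: π_J = (208 - Q)q_J - 5q_J.
Setting the follower's marginal profit to zero, 203 - q_A - 2q_J = 0, i.e. q_J = (203 - q_A)/2.
Apex substitutes q_J(q_A) into its own profit: π_A = q_A(208 - q_A - (203 - q_A)/2) - 33q_A = (213/2 - (1/2)q_A)q_A - 33q_A.
Leader FOC: 147/2 - q_A = 0, so q_A = 147/2.
Then q_J = (203 - 147/2)/2 = 259/4.
Total output Q = 553/4, so price P = 208 - 553/4 = 279/4.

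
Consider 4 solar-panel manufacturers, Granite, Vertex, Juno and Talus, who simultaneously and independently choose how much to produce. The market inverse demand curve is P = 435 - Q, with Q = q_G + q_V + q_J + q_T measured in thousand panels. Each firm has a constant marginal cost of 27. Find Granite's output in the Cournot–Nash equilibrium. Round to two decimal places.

Each firm earns π_i = (435 - Q)q_i - 27q_i.
Setting ∂π_i/∂q_i = 0 with rivals' quantities fixed: 408 - 2q_i - Σ_{j≠i} q_j = 0.
By symmetry each firm produces the same amount; substituting Σ_{j≠i} q_j = 3q_i yields q_i = 408/5.

81.60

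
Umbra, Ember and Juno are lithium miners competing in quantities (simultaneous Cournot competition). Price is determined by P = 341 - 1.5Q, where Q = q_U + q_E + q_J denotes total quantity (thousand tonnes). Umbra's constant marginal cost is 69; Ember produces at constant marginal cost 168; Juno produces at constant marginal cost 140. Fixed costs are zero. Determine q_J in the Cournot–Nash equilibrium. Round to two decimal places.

26.33

Umbra's profit: π_U = (341 - 1.5Q)q_U - (69q_U). Setting ∂π_U/∂q_U = 0: 272 - 3q_U - (3/2)(q_E + q_J) = 0.
Ember's first-order condition: 173 - 3q_E - (3/2)(q_U + q_J) = 0.
Juno's first-order condition: 201 - 3q_J - (3/2)(q_U + q_E) = 0.
Adding the 3 first-order conditions: 646 − 6Q = 0, so Q = 323/3.
Back-substituting: q_U = (272 − 323/2)/(3/2) = 221/3, q_E = (173 − 323/2)/(3/2) = 23/3, q_J = (201 − 323/2)/(3/2) = 79/3.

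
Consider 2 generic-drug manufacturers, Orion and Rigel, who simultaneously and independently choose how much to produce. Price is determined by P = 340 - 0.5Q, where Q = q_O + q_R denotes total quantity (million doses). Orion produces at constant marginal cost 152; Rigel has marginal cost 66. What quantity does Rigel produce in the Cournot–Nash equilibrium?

Orion's profit: π_O = (340 - 0.5Q)q_O - (152q_O). Setting ∂π_O/∂q_O = 0: 188 - q_O - (1/2)(q_R) = 0.
Rigel's profit: π_R = (340 - 0.5Q)q_R - (66q_R). Setting ∂π_R/∂q_R = 0: 274 - q_R - (1/2)(q_O) = 0.
So q_O = (188 - (1/2)q_R) and q_R = (274 - (1/2)q_O).
Solving the pair: q_O = 68, q_R = 240.

240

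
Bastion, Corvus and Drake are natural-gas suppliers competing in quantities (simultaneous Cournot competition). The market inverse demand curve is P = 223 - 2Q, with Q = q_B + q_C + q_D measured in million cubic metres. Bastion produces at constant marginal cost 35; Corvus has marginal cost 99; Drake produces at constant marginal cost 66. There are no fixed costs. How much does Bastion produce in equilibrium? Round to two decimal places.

35.38

Bastion's profit: π_B = (223 - 2Q)q_B - (35q_B). Setting ∂π_B/∂q_B = 0: 188 - 4q_B - 2(q_C + q_D) = 0.
Corvus's first-order condition: 124 - 4q_C - 2(q_B + q_D) = 0.
Drake's profit: π_D = (223 - 2Q)q_D - (66q_D). Setting ∂π_D/∂q_D = 0: 157 - 4q_D - 2(q_B + q_C) = 0.
Summing all 3 equations gives 469 − 8Q = 0, hence Q = 469/8.
Back-substituting: q_B = (188 − 469/4)/2 = 283/8, q_C = (124 − 469/4)/2 = 27/8, q_D = (157 − 469/4)/2 = 159/8.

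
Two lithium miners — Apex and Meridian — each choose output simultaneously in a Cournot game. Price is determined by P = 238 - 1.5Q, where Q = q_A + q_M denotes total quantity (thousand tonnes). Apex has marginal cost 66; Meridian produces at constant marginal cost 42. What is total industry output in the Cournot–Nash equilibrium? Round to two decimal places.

81.78

Apex's profit: π_A = (238 - 1.5Q)q_A - (66q_A). Setting ∂π_A/∂q_A = 0: 172 - 3q_A - (3/2)(q_M) = 0.
Meridian's first-order condition: 196 - 3q_M - (3/2)(q_A) = 0.
Best responses: q_A = (172 - (3/2)q_M)/3, q_M = (196 - (3/2)q_A)/3.
Substituting one into the other gives q_A = 296/9 and q_M = 440/9.
Total output Q = 296/9 + 440/9 = 736/9.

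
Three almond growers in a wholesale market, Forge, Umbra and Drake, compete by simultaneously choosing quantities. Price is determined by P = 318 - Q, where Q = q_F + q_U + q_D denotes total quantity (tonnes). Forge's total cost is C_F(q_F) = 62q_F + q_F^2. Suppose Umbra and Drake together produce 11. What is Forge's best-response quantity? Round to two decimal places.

With rivals' combined output fixed at 11, Forge's profit is π_F = (318 - 11 - q_F)q_F - (62q_F + q_F²) = (307 - q_F)q_F - (62q_F + q_F²).
∂π_F/∂q_F = 245 - 4q_F = 0, so q_F = 245/4.

61.25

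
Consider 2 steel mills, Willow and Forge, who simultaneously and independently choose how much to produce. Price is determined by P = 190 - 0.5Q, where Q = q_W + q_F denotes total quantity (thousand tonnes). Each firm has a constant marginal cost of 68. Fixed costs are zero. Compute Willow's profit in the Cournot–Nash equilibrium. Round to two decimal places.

3307.56

Each firm earns π_i = (190 - 0.5Q)q_i - 68q_i.
Setting ∂π_i/∂q_i = 0 with rivals' quantities fixed: 122 - q_i - (1/2)q_j = 0.
By symmetry each firm produces the same amount; substituting q_j = q_i yields q_i = 122/(3/2) = 244/3.
Price P = 190 - (1/2)·(488/3) = 326/3.
Willow's profit: (326/3 - 68)·(244/3) = 3307.5556.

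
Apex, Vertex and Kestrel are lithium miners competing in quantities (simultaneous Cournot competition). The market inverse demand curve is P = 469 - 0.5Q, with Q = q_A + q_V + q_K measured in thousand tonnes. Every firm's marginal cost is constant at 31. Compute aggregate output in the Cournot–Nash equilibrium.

A representative firm's profit is π_i = q_i(469 - 0.5Q) - 31q_i.
Setting ∂π_i/∂q_i = 0 with rivals' quantities fixed: 438 - q_i - (1/2)·Σ_{j≠i} q_j = 0.
By symmetry each firm produces the same amount; substituting Σ_{j≠i} q_j = 2q_i yields q_i = 438/2 = 219.
Total output Q = 219 + 219 + 219 = 657.

657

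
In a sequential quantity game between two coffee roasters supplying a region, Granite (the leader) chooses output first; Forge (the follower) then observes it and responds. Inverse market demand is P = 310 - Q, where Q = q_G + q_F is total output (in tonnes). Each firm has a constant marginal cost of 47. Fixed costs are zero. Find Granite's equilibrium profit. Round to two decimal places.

8646.13

Solve by backward induction. Given q_G, the follower Forge maximises π_F = (310 - q_G - q_F)q_F - 47q_F.
Follower FOC: 263 - q_G - 2q_F = 0, so q_F(q_G) = (263 - q_G)/2.
Granite substitutes q_F(q_G) into its own profit: π_G = q_G(310 - q_G - (263 - q_G)/2) - 47q_G = (357/2 - (1/2)q_G)q_G - 47q_G.
Maximising: ∂π_G/∂q_G = 263/2 - q_G = 0, giving q_G = 263/2.
Then q_F = (263 - 263/2)/2 = 263/4.
Price P = 310 - 789/4 = 451/4.
Granite's profit: (451/4 - 47)·(263/2) = 8646.1250.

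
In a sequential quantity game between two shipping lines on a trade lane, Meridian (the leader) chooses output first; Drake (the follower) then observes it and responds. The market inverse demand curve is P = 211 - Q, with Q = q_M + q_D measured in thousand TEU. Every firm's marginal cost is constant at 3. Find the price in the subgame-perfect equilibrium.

55

Solve by backward induction. Given q_M, the follower Drake maximises π_D = (211 - q_M - q_D)q_D - 3q_D.
Follower FOC: 208 - q_M - 2q_D = 0, so q_D(q_M) = (208 - q_M)/2.
Meridian substitutes q_D(q_M) into its own profit: π_M = q_M(211 - q_M - (208 - q_M)/2) - 3q_M = (107 - (1/2)q_M)q_M - 3q_M.
Leader FOC: 104 - q_M = 0, so q_M = 104.
Then q_D = (208 - 104)/2 = 52.
Total output Q = 156, so price P = 211 - 156 = 55.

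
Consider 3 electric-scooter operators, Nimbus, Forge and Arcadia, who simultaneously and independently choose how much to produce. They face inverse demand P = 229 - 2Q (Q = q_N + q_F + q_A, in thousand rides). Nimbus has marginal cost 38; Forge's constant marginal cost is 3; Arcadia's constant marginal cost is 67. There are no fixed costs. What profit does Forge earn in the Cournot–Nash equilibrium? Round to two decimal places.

Nimbus's profit: π_N = (229 - 2Q)q_N - (38q_N). Setting ∂π_N/∂q_N = 0: 191 - 4q_N - 2(q_F + q_A) = 0.
Forge's profit: π_F = (229 - 2Q)q_F - (3q_F). Setting ∂π_F/∂q_F = 0: 226 - 4q_F - 2(q_N + q_A) = 0.
Arcadia's profit: π_A = (229 - 2Q)q_A - (67q_A). Setting ∂π_A/∂q_A = 0: 162 - 4q_A - 2(q_N + q_F) = 0.
Adding the 3 first-order conditions: 579 − 8Q = 0, so Q = 579/8.
Back-substituting: q_N = (191 − 579/4)/2 = 185/8, q_F = (226 − 579/4)/2 = 325/8, q_A = (162 − 579/4)/2 = 69/8.
Price P = 229 - 2·(579/8) = 337/4.
Forge's profit: (337/4 - 3)·(325/8) = 3300.7813.

3300.78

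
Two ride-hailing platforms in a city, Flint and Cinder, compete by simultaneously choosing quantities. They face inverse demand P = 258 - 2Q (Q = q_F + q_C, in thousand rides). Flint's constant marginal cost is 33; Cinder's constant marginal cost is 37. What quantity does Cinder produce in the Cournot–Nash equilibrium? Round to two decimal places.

36.17

Flint's profit: π_F = (258 - 2Q)q_F - (33q_F). Setting ∂π_F/∂q_F = 0: 225 - 4q_F - 2(q_C) = 0.
Cinder's profit: π_C = (258 - 2Q)q_C - (37q_C). Setting ∂π_C/∂q_C = 0: 221 - 4q_C - 2(q_F) = 0.
Best responses: q_F = (225 - 2q_C)/4, q_C = (221 - 2q_F)/4.
Substituting one into the other gives q_F = 229/6 and q_C = 217/6.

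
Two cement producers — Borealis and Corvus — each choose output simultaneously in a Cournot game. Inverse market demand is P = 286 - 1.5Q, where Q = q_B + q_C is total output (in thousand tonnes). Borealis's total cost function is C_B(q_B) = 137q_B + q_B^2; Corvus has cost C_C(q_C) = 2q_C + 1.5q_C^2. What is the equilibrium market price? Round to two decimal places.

196.03

Borealis's profit: π_B = (286 - 1.5Q)q_B - (137q_B + q_B²). Setting ∂π_B/∂q_B = 0: 149 - 5q_B - (3/2)(q_C) = 0.
Corvus's profit: π_C = (286 - 1.5Q)q_C - (2q_C + (3/2)q_C²). Setting ∂π_C/∂q_C = 0: 284 - 6q_C - (3/2)(q_B) = 0.
Best responses: q_B = (149 - (3/2)q_C)/5, q_C = (284 - (3/2)q_B)/6.
Solving the pair: q_B = 624/37, q_C = 43.1171.
Total output Q = 59.9820, so price P = 286 - (3/2)·59.9820 = 196.0270.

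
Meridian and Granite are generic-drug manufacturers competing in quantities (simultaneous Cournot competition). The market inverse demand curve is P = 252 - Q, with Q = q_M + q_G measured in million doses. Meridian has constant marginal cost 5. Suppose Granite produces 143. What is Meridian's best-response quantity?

52

With the rival's output fixed at 143, Meridian's profit is π_M = (252 - 143 - q_M)q_M - (5q_M) = (109 - q_M)q_M - (5q_M).
∂π_M/∂q_M = 104 - 2q_M = 0, so q_M = 52.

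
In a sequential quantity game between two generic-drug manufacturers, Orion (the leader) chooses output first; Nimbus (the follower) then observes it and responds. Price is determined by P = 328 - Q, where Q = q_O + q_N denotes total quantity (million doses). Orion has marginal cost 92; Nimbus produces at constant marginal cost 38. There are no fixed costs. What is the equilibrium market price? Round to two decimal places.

137.50

Solve by backward induction. Given q_O, the follower Nimbus maximises π_N = (328 - q_O - q_N)q_N - 38q_N.
Follower FOC: 290 - q_O - 2q_N = 0, so q_N(q_O) = (290 - q_O)/2.
The leader anticipates this reaction. Substituting into P = 328 - Q gives P = 183 - (1/2)q_O, so π_O = (183 - (1/2)q_O)q_O - 92q_O.
Maximising: ∂π_O/∂q_O = 91 - q_O = 0, giving q_O = 91.
Then q_N = (290 - 91)/2 = 199/2.
Total output Q = 381/2, so price P = 328 - 381/2 = 275/2.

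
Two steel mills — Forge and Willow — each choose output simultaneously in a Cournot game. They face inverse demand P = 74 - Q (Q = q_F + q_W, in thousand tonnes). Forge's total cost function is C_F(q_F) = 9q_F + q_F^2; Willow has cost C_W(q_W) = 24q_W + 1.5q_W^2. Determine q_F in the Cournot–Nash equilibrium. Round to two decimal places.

14.47

Forge's profit: π_F = (74 - Q)q_F - (9q_F + q_F²). Setting ∂π_F/∂q_F = 0: 65 - 4q_F - (q_W) = 0.
Willow's first-order condition: 50 - 5q_W - (q_F) = 0.
Best responses: q_F = (65 - q_W)/4, q_W = (50 - q_F)/5.
Solving the pair: q_F = 275/19, q_W = 135/19.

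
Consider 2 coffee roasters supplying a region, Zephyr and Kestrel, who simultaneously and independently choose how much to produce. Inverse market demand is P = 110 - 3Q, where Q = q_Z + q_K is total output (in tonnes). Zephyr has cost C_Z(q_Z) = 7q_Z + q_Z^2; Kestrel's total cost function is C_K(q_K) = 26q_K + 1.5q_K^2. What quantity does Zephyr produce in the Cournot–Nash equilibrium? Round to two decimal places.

10.71

Zephyr's profit: π_Z = (110 - 3Q)q_Z - (7q_Z + q_Z²). Setting ∂π_Z/∂q_Z = 0: 103 - 8q_Z - 3(q_K) = 0.
Kestrel's profit: π_K = (110 - 3Q)q_K - (26q_K + (3/2)q_K²). Setting ∂π_K/∂q_K = 0: 84 - 9q_K - 3(q_Z) = 0.
Best responses: q_Z = (103 - 3q_K)/8, q_K = (84 - 3q_Z)/9.
Solving the pair: q_Z = 75/7, q_K = 121/21.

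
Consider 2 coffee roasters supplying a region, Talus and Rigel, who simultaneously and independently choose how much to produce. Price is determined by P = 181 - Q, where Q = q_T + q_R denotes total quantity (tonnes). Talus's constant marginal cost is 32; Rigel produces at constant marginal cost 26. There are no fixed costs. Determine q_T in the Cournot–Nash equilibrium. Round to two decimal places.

47.67

Talus's profit: π_T = (181 - Q)q_T - (32q_T). Setting ∂π_T/∂q_T = 0: 149 - 2q_T - (q_R) = 0.
Rigel's profit: π_R = (181 - Q)q_R - (26q_R). Setting ∂π_R/∂q_R = 0: 155 - 2q_R - (q_T) = 0.
So q_T = (149 - q_R)/2 and q_R = (155 - q_T)/2.
Solving the pair: q_T = 143/3, q_R = 161/3.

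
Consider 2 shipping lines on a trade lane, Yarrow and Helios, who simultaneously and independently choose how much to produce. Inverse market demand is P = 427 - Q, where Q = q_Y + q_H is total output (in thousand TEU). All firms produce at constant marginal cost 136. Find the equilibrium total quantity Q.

194

Each firm earns π_i = (427 - Q)q_i - 136q_i.
First-order condition (treating rivals' output as given): 291 - 2q_i - q_j = 0.
With identical firms every q_j equals q_i, so q_j = q_i and 291 = 3q_i, giving q_i = 97.
Total output Q = 97 + 97 = 194.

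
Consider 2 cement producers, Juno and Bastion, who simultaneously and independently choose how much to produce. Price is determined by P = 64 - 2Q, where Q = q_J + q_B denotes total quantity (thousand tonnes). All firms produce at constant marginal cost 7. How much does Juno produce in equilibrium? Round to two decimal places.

9.50

Each firm earns π_i = (64 - 2Q)q_i - 7q_i.
Setting ∂π_i/∂q_i = 0 with rivals' quantities fixed: 57 - 4q_i - 2q_j = 0.
With identical firms every q_j equals q_i, so q_j = q_i and 57 = 6q_i, giving q_i = 19/2.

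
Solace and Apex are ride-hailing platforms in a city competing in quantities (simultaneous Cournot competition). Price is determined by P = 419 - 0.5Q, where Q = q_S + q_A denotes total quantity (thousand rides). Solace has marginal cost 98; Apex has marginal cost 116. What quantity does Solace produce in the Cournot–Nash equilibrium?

226

Solace's profit: π_S = (419 - 0.5Q)q_S - (98q_S). Setting ∂π_S/∂q_S = 0: 321 - q_S - (1/2)(q_A) = 0.
Apex's first-order condition: 303 - q_A - (1/2)(q_S) = 0.
Rearranging gives the reaction functions q_S = (321 - (1/2)q_A) and q_A = (303 - (1/2)q_S).
Solving the pair: q_S = 226, q_A = 190.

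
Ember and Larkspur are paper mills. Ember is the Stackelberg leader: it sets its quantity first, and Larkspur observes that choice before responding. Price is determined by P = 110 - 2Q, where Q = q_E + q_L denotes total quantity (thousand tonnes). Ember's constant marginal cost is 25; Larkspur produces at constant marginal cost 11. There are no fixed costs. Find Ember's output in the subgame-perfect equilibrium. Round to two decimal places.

17.75

The follower Larkspur best-responds to any q_E: π_L = (110 - 2Q)q_L - 11q_L.
Setting the follower's marginal profit to zero, 99 - 2q_E - 4q_L = 0, i.e. q_L = (99 - 2q_E)/4.
The leader anticipates this reaction. Substituting into P = 110 - 2Q gives P = 121/2 - q_E, so π_E = (121/2 - q_E)q_E - 25q_E.
The leader's first-order condition 71/2 - 2q_E = 0 yields q_E = 71/4.
Then q_L = (99 - 2·(71/4))/4 = 127/8.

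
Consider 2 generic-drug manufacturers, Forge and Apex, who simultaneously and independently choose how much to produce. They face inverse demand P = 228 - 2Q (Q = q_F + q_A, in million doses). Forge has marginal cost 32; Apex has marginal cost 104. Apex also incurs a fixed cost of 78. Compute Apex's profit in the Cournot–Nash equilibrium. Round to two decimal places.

72.22

Forge's profit: π_F = (228 - 2Q)q_F - (32q_F). Setting ∂π_F/∂q_F = 0: 196 - 4q_F - 2(q_A) = 0.
Apex's first-order condition: 124 - 4q_A - 2(q_F) = 0.
Best responses: q_F = (196 - 2q_A)/4, q_A = (124 - 2q_F)/4.
Substituting one into the other gives q_F = 134/3 and q_A = 26/3.
Price P = 228 - 2·(160/3) = 364/3.
Apex's profit: (364/3 - 104)·(26/3) - 78 = 650/9.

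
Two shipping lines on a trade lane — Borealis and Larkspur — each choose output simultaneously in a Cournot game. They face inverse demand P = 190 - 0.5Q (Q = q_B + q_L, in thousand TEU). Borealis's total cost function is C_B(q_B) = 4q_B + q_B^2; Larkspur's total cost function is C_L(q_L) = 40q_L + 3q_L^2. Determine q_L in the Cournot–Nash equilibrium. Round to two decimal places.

Borealis's profit: π_B = (190 - 0.5Q)q_B - (4q_B + q_B²). Setting ∂π_B/∂q_B = 0: 186 - 3q_B - (1/2)(q_L) = 0.
Larkspur's first-order condition: 150 - 7q_L - (1/2)(q_B) = 0.
Best responses: q_B = (186 - (1/2)q_L)/3, q_L = (150 - (1/2)q_B)/7.
Solving the pair: q_B = 59.1325, q_L = 1428/83.

17.20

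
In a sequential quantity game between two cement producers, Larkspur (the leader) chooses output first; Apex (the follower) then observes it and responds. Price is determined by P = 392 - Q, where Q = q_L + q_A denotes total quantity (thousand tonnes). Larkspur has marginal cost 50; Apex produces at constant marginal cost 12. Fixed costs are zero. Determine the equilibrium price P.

126

Solve by backward induction. Given q_L, the follower Apex maximises π_A = (392 - q_L - q_A)q_A - 12q_A.
∂π_A/∂q_A = 380 - q_L - 2q_A = 0 gives the reaction function q_A = (380 - q_L)/2.
Larkspur substitutes q_A(q_L) into its own profit: π_L = q_L(392 - q_L - (380 - q_L)/2) - 50q_L = (202 - (1/2)q_L)q_L - 50q_L.
Maximising: ∂π_L/∂q_L = 152 - q_L = 0, giving q_L = 152.
Then q_A = (380 - 152)/2 = 114.
Total output Q = 266, so price P = 392 - 266 = 126.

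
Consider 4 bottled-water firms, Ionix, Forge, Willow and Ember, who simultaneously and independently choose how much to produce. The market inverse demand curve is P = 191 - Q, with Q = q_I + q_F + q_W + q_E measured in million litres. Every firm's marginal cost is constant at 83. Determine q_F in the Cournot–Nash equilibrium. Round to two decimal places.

A representative firm's profit is π_i = q_i(191 - Q) - 83q_i.
Setting ∂π_i/∂q_i = 0 with rivals' quantities fixed: 108 - 2q_i - Σ_{j≠i} q_j = 0.
With identical firms every q_j equals q_i, so Σ_{j≠i} q_j = 3q_i and 108 = 5q_i, giving q_i = 108/5.

21.60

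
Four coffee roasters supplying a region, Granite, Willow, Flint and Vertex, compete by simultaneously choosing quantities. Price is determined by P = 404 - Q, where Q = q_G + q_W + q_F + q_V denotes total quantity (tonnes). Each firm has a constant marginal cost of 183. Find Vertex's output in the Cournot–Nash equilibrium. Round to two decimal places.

44.20

Each firm earns π_i = (404 - Q)q_i - 183q_i.
Setting ∂π_i/∂q_i = 0 with rivals' quantities fixed: 221 - 2q_i - Σ_{j≠i} q_j = 0.
With identical firms every q_j equals q_i, so Σ_{j≠i} q_j = 3q_i and 221 = 5q_i, giving q_i = 221/5.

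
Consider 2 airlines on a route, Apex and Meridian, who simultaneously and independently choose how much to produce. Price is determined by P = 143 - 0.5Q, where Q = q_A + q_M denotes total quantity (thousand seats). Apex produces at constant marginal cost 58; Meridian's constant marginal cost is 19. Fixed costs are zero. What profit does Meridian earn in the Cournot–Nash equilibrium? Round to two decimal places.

Apex's profit: π_A = (143 - 0.5Q)q_A - (58q_A). Setting ∂π_A/∂q_A = 0: 85 - q_A - (1/2)(q_M) = 0.
Meridian's first-order condition: 124 - q_M - (1/2)(q_A) = 0.
Best responses: q_A = (85 - (1/2)q_M), q_M = (124 - (1/2)q_A).
Solving the pair: q_A = 92/3, q_M = 326/3.
Price P = 143 - (1/2)·(418/3) = 220/3.
Meridian's profit: (220/3 - 19)·(326/3) = 5904.2222.

5904.22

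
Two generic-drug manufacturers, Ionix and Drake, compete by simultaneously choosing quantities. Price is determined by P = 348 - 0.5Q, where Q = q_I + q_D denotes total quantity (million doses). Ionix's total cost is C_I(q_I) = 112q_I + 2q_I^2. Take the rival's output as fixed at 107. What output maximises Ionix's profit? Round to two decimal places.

36.50

With the rival's output fixed at 107, Ionix's profit is π_I = (348 - (1/2)·107 - (1/2)q_I)q_I - (112q_I + 2q_I²) = (589/2 - (1/2)q_I)q_I - (112q_I + 2q_I²).
∂π_I/∂q_I = 365/2 - 5q_I = 0, so q_I = 73/2.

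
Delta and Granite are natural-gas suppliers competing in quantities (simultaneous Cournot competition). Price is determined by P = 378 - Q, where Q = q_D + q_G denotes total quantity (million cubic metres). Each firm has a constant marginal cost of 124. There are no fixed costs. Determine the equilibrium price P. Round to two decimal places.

Each firm earns π_i = (378 - Q)q_i - 124q_i.
First-order condition (treating rivals' output as given): 254 - 2q_i - q_j = 0.
By symmetry each firm produces the same amount; substituting q_j = q_i yields q_i = 254/3.
Total output Q = 508/3, so price P = 378 - 508/3 = 626/3.

208.67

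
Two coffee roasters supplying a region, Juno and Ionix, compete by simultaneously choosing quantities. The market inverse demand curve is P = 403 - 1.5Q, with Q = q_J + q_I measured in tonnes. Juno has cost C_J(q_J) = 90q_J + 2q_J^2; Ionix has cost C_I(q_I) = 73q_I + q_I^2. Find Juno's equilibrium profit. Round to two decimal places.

Juno's profit: π_J = (403 - 1.5Q)q_J - (90q_J + 2q_J²). Setting ∂π_J/∂q_J = 0: 313 - 7q_J - (3/2)(q_I) = 0.
Ionix's profit: π_I = (403 - 1.5Q)q_I - (73q_I + q_I²). Setting ∂π_I/∂q_I = 0: 330 - 5q_I - (3/2)(q_J) = 0.
Best responses: q_J = (313 - (3/2)q_I)/7, q_I = (330 - (3/2)q_J)/5.
Substituting one into the other gives q_J = 32.6718 and q_I = 56.1985.
Price P = 403 - (3/2)·88.8702 = 269.6947.
Juno's profit: 269.6947·32.6718 - 90·32.6718 - 2·32.6718² = 3736.0527.

3736.05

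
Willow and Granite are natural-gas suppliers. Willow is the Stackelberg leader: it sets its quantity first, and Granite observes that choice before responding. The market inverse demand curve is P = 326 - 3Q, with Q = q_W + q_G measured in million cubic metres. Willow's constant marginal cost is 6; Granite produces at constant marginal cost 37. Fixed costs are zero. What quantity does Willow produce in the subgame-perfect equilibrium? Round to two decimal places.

The follower Granite best-responds to any q_W: π_G = (326 - 3Q)q_G - 37q_G.
Follower FOC: 289 - 3q_W - 6q_G = 0, so q_G(q_W) = (289 - 3q_W)/6.
Willow substitutes q_G(q_W) into its own profit: π_W = q_W(326 - 3q_W - (289 - 3q_W)/2) - 6q_W = (363/2 - (3/2)q_W)q_W - 6q_W.
Maximising: ∂π_W/∂q_W = 351/2 - 3q_W = 0, giving q_W = 117/2.
Then q_G = (289 - 3·(117/2))/6 = 227/12.

58.50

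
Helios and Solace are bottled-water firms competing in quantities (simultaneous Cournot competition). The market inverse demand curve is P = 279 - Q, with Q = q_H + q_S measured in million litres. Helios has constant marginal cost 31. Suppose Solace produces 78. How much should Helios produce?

85

With the rival's output fixed at 78, Helios's profit is π_H = (279 - 78 - q_H)q_H - (31q_H) = (201 - q_H)q_H - (31q_H).
∂π_H/∂q_H = 170 - 2q_H = 0, so q_H = 85.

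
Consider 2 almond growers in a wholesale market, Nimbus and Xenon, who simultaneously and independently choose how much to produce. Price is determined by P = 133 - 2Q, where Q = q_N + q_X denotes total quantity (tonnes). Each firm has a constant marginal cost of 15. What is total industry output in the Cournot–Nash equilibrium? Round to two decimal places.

39.33

A representative firm's profit is π_i = q_i(133 - 2Q) - 15q_i.
Setting ∂π_i/∂q_i = 0 with rivals' quantities fixed: 118 - 4q_i - 2q_j = 0.
By symmetry each firm produces the same amount; substituting q_j = q_i yields q_i = 118/6 = 59/3.
Total output Q = 59/3 + 59/3 = 118/3.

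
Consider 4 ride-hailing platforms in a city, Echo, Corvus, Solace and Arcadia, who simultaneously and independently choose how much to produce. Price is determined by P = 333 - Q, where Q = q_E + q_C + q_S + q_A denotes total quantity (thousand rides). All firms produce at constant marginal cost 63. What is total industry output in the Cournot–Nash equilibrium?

Each firm earns π_i = (333 - Q)q_i - 63q_i.
Setting ∂π_i/∂q_i = 0 with rivals' quantities fixed: 270 - 2q_i - Σ_{j≠i} q_j = 0.
By symmetry each firm produces the same amount; substituting Σ_{j≠i} q_j = 3q_i yields q_i = 270/5 = 54.
Total output Q = 54 + 54 + 54 + 54 = 216.

216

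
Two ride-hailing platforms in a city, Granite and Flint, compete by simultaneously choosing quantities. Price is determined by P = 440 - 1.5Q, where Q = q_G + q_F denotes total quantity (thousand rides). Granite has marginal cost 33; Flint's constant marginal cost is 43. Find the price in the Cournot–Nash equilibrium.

Granite's profit: π_G = (440 - 1.5Q)q_G - (33q_G). Setting ∂π_G/∂q_G = 0: 407 - 3q_G - (3/2)(q_F) = 0.
Flint's profit: π_F = (440 - 1.5Q)q_F - (43q_F). Setting ∂π_F/∂q_F = 0: 397 - 3q_F - (3/2)(q_G) = 0.
Rearranging gives the reaction functions q_G = (407 - (3/2)q_F)/3 and q_F = (397 - (3/2)q_G)/3.
Substituting one into the other gives q_G = 278/3 and q_F = 86.
Total output Q = 536/3, so price P = 440 - (3/2)·(536/3) = 172.

172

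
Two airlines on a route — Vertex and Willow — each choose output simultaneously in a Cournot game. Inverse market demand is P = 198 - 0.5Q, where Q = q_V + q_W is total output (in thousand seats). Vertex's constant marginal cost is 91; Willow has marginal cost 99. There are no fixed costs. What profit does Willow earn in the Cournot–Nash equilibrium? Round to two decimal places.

Vertex's profit: π_V = (198 - 0.5Q)q_V - (91q_V). Setting ∂π_V/∂q_V = 0: 107 - q_V - (1/2)(q_W) = 0.
Willow's profit: π_W = (198 - 0.5Q)q_W - (99q_W). Setting ∂π_W/∂q_W = 0: 99 - q_W - (1/2)(q_V) = 0.
Best responses: q_V = (107 - (1/2)q_W), q_W = (99 - (1/2)q_V).
Solving the pair: q_V = 230/3, q_W = 182/3.
Price P = 198 - (1/2)·(412/3) = 388/3.
Willow's profit: (388/3 - 99)·(182/3) = 1840.2222.

1840.22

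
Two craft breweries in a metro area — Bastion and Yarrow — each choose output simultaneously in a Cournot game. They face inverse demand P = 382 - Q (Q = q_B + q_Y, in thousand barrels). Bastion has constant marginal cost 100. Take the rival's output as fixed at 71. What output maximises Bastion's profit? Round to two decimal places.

105.50

With the rival's output fixed at 71, Bastion's profit is π_B = (382 - 71 - q_B)q_B - (100q_B) = (311 - q_B)q_B - (100q_B).
∂π_B/∂q_B = 211 - 2q_B = 0, so q_B = 211/2.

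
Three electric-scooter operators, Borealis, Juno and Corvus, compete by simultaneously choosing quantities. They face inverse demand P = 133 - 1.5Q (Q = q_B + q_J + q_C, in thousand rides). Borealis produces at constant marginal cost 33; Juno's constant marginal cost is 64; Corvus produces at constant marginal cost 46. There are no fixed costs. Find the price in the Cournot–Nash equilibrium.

Borealis's profit: π_B = (133 - 1.5Q)q_B - (33q_B). Setting ∂π_B/∂q_B = 0: 100 - 3q_B - (3/2)(q_J + q_C) = 0.
Juno's first-order condition: 69 - 3q_J - (3/2)(q_B + q_C) = 0.
Corvus's profit: π_C = (133 - 1.5Q)q_C - (46q_C). Setting ∂π_C/∂q_C = 0: 87 - 3q_C - (3/2)(q_B + q_J) = 0.
Adding the 3 first-order conditions: 256 − 6Q = 0, so Q = 128/3.
Back-substituting: q_B = (100 − 64)/(3/2) = 24, q_J = (69 − 64)/(3/2) = 10/3, q_C = (87 − 64)/(3/2) = 46/3.
Total output Q = 128/3, so price P = 133 - (3/2)·(128/3) = 69.

69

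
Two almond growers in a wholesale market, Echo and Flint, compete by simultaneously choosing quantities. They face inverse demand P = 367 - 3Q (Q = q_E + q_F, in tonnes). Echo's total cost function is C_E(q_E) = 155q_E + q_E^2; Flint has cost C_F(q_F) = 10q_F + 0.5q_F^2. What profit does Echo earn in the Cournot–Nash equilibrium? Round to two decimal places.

308.86

Echo's profit: π_E = (367 - 3Q)q_E - (155q_E + q_E²). Setting ∂π_E/∂q_E = 0: 212 - 8q_E - 3(q_F) = 0.
Flint's first-order condition: 357 - 7q_F - 3(q_E) = 0.
Rearranging gives the reaction functions q_E = (212 - 3q_F)/8 and q_F = (357 - 3q_E)/7.
Solving the pair: q_E = 413/47, q_F = 47.2340.
Price P = 367 - 3·56.0213 = 198.9362.
Echo's profit: 198.9362·(413/47) - 155·(413/47) - (413/47)² = 308.8619.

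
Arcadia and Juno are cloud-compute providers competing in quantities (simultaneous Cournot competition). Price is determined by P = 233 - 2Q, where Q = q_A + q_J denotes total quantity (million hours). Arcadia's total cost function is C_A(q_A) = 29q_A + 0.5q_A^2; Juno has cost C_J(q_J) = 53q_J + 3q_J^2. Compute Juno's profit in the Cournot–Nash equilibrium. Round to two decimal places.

Arcadia's profit: π_A = (233 - 2Q)q_A - (29q_A + (1/2)q_A²). Setting ∂π_A/∂q_A = 0: 204 - 5q_A - 2(q_J) = 0.
Juno's first-order condition: 180 - 10q_J - 2(q_A) = 0.
So q_A = (204 - 2q_J)/5 and q_J = (180 - 2q_A)/10.
Solving the pair: q_A = 840/23, q_J = 246/23.
Price P = 233 - 2·(1086/23) = 138.5652.
Juno's profit: 138.5652·(246/23) - 53·(246/23) - 3(246/23)² = 571.9849.

571.98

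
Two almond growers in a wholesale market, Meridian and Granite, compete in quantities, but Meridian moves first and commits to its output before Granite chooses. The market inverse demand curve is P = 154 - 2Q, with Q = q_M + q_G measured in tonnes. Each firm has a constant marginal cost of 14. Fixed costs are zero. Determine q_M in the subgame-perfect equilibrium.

The follower Granite best-responds to any q_M: π_G = (154 - 2Q)q_G - 14q_G.
∂π_G/∂q_G = 140 - 2q_M - 4q_G = 0 gives the reaction function q_G = (140 - 2q_M)/4.
The leader anticipates this reaction. Substituting into P = 154 - 2Q gives P = 84 - q_M, so π_M = (84 - q_M)q_M - 14q_M.
Leader FOC: 70 - 2q_M = 0, so q_M = 35.
Then q_G = (140 - 2·35)/4 = 35/2.

35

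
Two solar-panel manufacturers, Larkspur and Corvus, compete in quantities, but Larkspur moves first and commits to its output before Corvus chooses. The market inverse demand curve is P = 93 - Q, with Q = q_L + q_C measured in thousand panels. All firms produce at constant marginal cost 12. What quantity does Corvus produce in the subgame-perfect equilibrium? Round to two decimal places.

The follower Corvus best-responds to any q_L: π_C = (93 - Q)q_C - 12q_C.
Follower FOC: 81 - q_L - 2q_C = 0, so q_C(q_L) = (81 - q_L)/2.
The leader anticipates this reaction. Substituting into P = 93 - Q gives P = 105/2 - (1/2)q_L, so π_L = (105/2 - (1/2)q_L)q_L - 12q_L.
Maximising: ∂π_L/∂q_L = 81/2 - q_L = 0, giving q_L = 81/2.
Then q_C = (81 - 81/2)/2 = 81/4.

20.25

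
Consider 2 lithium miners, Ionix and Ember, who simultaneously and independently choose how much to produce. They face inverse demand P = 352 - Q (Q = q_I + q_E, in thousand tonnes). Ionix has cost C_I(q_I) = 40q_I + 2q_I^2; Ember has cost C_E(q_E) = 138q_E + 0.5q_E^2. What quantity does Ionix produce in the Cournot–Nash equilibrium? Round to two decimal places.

Ionix's profit: π_I = (352 - Q)q_I - (40q_I + 2q_I²). Setting ∂π_I/∂q_I = 0: 312 - 6q_I - (q_E) = 0.
Ember's first-order condition: 214 - 3q_E - (q_I) = 0.
So q_I = (312 - q_E)/6 and q_E = (214 - q_I)/3.
Substituting one into the other gives q_I = 722/17 and q_E = 972/17.

42.47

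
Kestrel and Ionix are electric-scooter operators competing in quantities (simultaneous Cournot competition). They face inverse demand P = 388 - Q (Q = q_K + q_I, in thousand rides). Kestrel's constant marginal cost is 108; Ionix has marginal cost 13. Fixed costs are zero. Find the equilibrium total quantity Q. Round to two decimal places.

218.33

Kestrel's profit: π_K = (388 - Q)q_K - (108q_K). Setting ∂π_K/∂q_K = 0: 280 - 2q_K - (q_I) = 0.
Ionix's profit: π_I = (388 - Q)q_I - (13q_I). Setting ∂π_I/∂q_I = 0: 375 - 2q_I - (q_K) = 0.
Rearranging gives the reaction functions q_K = (280 - q_I)/2 and q_I = (375 - q_K)/2.
Solving the pair: q_K = 185/3, q_I = 470/3.
Total output Q = 185/3 + 470/3 = 655/3.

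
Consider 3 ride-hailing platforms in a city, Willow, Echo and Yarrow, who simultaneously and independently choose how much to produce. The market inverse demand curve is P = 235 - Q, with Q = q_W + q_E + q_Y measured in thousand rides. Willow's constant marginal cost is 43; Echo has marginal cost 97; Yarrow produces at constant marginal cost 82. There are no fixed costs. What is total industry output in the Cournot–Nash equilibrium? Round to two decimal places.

Willow's profit: π_W = (235 - Q)q_W - (43q_W). Setting ∂π_W/∂q_W = 0: 192 - 2q_W - (q_E + q_Y) = 0.
Echo's profit: π_E = (235 - Q)q_E - (97q_E). Setting ∂π_E/∂q_E = 0: 138 - 2q_E - (q_W + q_Y) = 0.
Yarrow's first-order condition: 153 - 2q_Y - (q_W + q_E) = 0.
Adding the 3 conditions: 483 − 2Q − 2Q = 0, i.e. Q = 483/4.
Back-substituting: q_W = (192 − 483/4) = 285/4, q_E = (138 − 483/4) = 69/4, q_Y = (153 − 483/4) = 129/4.
Total output Q = 285/4 + 69/4 + 129/4 = 483/4.

120.75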